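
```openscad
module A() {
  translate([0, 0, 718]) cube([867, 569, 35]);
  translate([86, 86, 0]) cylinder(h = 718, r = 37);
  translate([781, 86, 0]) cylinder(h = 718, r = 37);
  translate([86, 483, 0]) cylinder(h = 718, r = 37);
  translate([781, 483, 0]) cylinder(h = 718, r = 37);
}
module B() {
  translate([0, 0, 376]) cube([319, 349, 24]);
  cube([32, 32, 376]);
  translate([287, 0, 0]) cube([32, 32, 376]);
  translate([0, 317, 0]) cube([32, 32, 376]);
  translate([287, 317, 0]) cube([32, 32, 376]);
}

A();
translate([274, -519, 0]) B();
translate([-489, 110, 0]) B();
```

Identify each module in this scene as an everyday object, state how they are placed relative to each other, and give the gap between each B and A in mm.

A is a table. B is a stool. Two stools sit around the table at the −y, −x sides. The gap between each stool and the table is 170 mm.

Each stool's nearest face is 170 mm from the table's bounding box.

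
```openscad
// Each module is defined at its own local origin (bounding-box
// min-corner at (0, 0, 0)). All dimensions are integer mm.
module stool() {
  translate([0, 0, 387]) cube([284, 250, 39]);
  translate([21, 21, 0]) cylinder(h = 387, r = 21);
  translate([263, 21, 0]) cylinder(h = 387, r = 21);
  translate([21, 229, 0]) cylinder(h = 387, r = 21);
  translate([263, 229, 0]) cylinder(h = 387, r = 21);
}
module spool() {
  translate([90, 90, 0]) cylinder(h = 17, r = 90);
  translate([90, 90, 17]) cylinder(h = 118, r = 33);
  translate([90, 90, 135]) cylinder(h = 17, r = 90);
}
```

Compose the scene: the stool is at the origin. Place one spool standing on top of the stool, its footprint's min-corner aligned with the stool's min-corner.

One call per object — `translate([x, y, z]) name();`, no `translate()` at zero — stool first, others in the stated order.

stool();
translate([0, 0, 426]) spool();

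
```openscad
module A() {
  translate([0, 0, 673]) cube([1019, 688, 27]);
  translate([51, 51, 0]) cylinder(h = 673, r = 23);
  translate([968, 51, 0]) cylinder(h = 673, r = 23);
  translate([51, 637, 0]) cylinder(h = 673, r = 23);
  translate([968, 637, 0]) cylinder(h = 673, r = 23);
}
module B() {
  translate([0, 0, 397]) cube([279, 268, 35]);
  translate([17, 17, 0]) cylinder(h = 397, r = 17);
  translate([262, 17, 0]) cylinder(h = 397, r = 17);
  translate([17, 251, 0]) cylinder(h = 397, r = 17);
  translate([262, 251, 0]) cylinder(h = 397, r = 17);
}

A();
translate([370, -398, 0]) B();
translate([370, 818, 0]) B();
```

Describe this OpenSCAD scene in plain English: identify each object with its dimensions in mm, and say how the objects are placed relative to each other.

A is a table: top 1019 mm (x) × 688 mm (y), 27 mm thick, upper face at z = 700 mm, on four round legs of 46 mm diameter, each leg's bounding box inset 28 mm from the nearest pair of top edges, running from z = 0 to the bottom of the top.

B is a four-legged stool. The seat is a 279×268×35 mm slab whose top surface is at z = 432 mm; four round legs, each 34 mm in diameter, run from the floor (z = 0) to the underside of the seat, each leg's axis is inset half a diameter from the nearest pair of seat edges (so the leg's bounding box is flush with the corner).

Two stools sit around the table at the −y, +y sides.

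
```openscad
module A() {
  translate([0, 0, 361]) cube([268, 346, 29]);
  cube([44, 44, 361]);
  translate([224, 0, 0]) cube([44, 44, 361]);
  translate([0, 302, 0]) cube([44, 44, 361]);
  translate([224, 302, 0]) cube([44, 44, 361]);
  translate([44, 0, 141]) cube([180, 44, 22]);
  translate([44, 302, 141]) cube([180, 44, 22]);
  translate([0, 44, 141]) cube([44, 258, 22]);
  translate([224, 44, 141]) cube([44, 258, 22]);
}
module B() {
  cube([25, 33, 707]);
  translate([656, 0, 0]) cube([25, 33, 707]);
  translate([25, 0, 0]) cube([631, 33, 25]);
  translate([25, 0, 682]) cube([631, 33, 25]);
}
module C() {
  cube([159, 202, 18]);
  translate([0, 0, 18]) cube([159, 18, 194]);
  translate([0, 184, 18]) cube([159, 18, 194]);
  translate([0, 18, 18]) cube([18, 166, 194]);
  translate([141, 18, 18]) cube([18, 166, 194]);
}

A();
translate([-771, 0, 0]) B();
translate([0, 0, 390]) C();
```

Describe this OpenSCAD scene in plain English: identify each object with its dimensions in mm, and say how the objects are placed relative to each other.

A is a four-legged stool. The seat is a 268×346×29 mm slab whose top surface is at z = 390 mm; four square legs, each 44×44 mm in cross-section, run from the floor (z = 0) to the underside of the seat, each flush with a corner of the seat. Four stretchers, 44 mm wide and 22 mm tall, connect adjacent legs with their undersides at z = 141 mm, each running between the inner faces of the legs it joins and aligned with the legs' outer faces on the other axis.

B is a rectangular picture frame lying in the x–z plane (depth along y). The opening is 631 mm wide (x) by 657 mm tall (z), surrounded by a border 25 mm wide on all four sides. The frame is 33 mm deep and is made of two full-height vertical stiles with two horizontal rails fitted between them.

C is an open storage box with external size 159×202×212 mm and wall thickness 18 mm (the base is also 18 mm thick). The base covers the whole footprint; the four walls stand on the base, with the y-facing walls full-width and the x-facing walls fitting between their inner faces.

The picture frame is on the floor beside the stool on its −x side. The open box is on top of the stool.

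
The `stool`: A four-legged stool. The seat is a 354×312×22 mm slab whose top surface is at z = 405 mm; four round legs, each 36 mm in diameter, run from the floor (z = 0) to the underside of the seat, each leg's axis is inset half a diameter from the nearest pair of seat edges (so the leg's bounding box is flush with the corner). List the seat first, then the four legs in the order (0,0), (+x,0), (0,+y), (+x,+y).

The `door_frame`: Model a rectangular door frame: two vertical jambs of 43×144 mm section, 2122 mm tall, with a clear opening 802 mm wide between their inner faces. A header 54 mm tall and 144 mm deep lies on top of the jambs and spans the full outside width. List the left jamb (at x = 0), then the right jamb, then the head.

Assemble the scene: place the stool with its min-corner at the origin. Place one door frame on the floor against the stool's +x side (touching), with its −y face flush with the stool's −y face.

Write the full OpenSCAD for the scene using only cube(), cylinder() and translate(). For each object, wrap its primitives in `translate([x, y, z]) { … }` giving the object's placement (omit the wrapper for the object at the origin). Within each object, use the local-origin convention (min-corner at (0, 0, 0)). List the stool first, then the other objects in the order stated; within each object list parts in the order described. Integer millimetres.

translate([0, 0, 383]) cube([354, 312, 22]);
translate([18, 18, 0]) cylinder(h = 383, r = 18);
translate([336, 18, 0]) cylinder(h = 383, r = 18);
translate([18, 294, 0]) cylinder(h = 383, r = 18);
translate([336, 294, 0]) cylinder(h = 383, r = 18);
translate([354, 0, 0]) {
  cube([43, 144, 2122]);
  translate([845, 0, 0]) cube([43, 144, 2122]);
  translate([0, 0, 2122]) cube([888, 144, 54]);
}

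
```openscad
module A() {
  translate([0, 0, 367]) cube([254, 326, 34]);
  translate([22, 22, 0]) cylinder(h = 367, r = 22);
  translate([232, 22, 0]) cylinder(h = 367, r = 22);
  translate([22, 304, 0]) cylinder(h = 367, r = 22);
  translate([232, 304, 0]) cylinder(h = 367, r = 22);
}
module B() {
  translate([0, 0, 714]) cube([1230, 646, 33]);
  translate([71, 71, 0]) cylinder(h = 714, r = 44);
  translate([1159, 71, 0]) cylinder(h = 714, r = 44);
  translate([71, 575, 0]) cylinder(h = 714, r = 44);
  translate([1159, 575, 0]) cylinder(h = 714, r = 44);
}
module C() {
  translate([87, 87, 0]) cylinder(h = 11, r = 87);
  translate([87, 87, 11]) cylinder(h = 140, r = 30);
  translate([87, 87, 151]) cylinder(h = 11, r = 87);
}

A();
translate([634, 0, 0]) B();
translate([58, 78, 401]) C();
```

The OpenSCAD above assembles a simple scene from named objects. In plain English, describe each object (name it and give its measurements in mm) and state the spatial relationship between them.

A is a four-legged stool. The seat is a 254×326×34 mm slab whose top surface is at z = 401 mm; four round legs, each 44 mm in diameter, run from the floor (z = 0) to the underside of the seat, each leg's axis is inset half a diameter from the nearest pair of seat edges (so the leg's bounding box is flush with the corner).

B is a rectangular dining table. The top is 1230×646×33 mm with its upper surface at z = 747 mm. It stands on four round legs of 88 mm diameter, each leg's bounding box inset 27 mm from the nearest pair of top edges, running from the floor to the underside of the top.

C is a spool: two coaxial disc flanges of radius 87 mm and thickness 11 mm, joined by a core cylinder of radius 30 mm and height 140 mm. The lower flange rests on z = 0 and the three cylinders share a vertical axis.

The table is on the floor beside the stool on its +x side. The spool is on top of the stool.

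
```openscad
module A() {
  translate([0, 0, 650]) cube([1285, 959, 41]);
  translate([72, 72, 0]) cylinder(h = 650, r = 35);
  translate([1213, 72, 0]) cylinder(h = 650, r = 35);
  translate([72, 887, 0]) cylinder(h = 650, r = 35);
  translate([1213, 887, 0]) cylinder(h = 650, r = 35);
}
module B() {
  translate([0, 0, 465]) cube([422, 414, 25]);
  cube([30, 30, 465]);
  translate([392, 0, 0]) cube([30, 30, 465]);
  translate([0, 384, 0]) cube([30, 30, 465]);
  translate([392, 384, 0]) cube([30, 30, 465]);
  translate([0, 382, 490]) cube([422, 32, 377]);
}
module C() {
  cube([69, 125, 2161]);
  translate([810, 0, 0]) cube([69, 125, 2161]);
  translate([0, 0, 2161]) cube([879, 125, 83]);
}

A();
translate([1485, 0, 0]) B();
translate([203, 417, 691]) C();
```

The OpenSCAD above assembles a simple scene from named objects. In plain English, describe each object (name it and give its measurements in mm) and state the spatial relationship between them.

A is a table: top 1285 mm (x) × 959 mm (y), 41 mm thick, upper face at z = 691 mm, on four round legs of 70 mm diameter, each leg's bounding box inset 37 mm from the nearest pair of top edges, running from z = 0 to the bottom of the top.

B is a chair: 422×414 mm seat, 25 mm thick, top at z = 490 mm, on four 30 mm square corner legs flush with the seat edges. A 32 mm thick backrest slab spans the full seat width, extending 377 mm above the seat top, its back face flush with the seat's +y edge.

C is a rectangular door frame: two vertical jambs of 69×125 mm section, 2161 mm tall, with a clear opening 741 mm wide between their inner faces. A header 83 mm tall and 125 mm deep lies on top of the jambs and spans the full outside width.

The chair is on the floor beside the table on its +x side. The door frame is on top of the table, centred.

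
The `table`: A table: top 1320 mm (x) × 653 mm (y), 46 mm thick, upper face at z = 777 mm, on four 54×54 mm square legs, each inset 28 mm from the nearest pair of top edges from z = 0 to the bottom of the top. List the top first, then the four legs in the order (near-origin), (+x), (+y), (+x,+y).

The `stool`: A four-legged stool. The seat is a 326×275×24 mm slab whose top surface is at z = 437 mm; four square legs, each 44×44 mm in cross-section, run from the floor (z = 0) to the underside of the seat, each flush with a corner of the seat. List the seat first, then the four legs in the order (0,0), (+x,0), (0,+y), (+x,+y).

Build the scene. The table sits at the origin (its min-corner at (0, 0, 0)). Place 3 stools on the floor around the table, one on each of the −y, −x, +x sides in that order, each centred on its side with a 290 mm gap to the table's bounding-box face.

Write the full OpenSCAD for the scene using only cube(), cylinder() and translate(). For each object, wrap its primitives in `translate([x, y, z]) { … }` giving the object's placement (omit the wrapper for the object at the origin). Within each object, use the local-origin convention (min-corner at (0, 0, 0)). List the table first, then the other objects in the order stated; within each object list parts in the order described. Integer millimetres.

translate([0, 0, 731]) cube([1320, 653, 46]);
translate([28, 28, 0]) cube([54, 54, 731]);
translate([1238, 28, 0]) cube([54, 54, 731]);
translate([28, 571, 0]) cube([54, 54, 731]);
translate([1238, 571, 0]) cube([54, 54, 731]);
translate([497, -565, 0]) {
  translate([0, 0, 413]) cube([326, 275, 24]);
  cube([44, 44, 413]);
  translate([282, 0, 0]) cube([44, 44, 413]);
  translate([0, 231, 0]) cube([44, 44, 413]);
  translate([282, 231, 0]) cube([44, 44, 413]);
}
translate([-616, 189, 0]) {
  translate([0, 0, 413]) cube([326, 275, 24]);
  cube([44, 44, 413]);
  translate([282, 0, 0]) cube([44, 44, 413]);
  translate([0, 231, 0]) cube([44, 44, 413]);
  translate([282, 231, 0]) cube([44, 44, 413]);
}
translate([1610, 189, 0]) {
  translate([0, 0, 413]) cube([326, 275, 24]);
  cube([44, 44, 413]);
  translate([282, 0, 0]) cube([44, 44, 413]);
  translate([0, 231, 0]) cube([44, 44, 413]);
  translate([282, 231, 0]) cube([44, 44, 413]);
}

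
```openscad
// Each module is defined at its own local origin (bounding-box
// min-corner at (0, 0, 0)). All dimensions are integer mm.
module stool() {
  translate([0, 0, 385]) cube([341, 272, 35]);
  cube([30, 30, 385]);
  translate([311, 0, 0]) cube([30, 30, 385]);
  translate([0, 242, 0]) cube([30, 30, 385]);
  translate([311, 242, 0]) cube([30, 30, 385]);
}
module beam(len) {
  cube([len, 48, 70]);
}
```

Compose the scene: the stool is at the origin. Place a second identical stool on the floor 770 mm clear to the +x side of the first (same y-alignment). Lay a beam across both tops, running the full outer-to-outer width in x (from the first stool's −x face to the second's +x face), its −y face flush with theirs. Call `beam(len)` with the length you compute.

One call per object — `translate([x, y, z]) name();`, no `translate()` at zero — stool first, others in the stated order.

stool();
translate([1111, 0, 0]) stool();
translate([0, 0, 420]) beam(1452);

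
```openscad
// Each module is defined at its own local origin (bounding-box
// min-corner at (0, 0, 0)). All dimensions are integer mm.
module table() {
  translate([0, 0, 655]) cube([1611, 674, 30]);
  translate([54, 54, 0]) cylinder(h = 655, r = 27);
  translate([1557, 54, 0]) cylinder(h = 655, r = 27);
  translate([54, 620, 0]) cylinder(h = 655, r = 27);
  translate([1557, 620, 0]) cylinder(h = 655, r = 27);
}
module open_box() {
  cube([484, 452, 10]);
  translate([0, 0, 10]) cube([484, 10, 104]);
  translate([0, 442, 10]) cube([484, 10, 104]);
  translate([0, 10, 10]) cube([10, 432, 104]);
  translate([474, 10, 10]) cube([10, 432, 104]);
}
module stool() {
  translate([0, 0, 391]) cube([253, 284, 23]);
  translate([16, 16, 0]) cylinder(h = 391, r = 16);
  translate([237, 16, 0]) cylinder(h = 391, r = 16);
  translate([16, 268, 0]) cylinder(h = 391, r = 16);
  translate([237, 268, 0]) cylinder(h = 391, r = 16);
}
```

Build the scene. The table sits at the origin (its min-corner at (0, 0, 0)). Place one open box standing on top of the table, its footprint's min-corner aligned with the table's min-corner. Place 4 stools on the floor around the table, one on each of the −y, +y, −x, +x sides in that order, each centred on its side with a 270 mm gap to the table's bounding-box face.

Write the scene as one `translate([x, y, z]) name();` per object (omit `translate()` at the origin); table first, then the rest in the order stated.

table();
translate([0, 0, 685]) open_box();
translate([679, -554, 0]) stool();
translate([679, 944, 0]) stool();
translate([-523, 195, 0]) stool();
translate([1881, 195, 0]) stool();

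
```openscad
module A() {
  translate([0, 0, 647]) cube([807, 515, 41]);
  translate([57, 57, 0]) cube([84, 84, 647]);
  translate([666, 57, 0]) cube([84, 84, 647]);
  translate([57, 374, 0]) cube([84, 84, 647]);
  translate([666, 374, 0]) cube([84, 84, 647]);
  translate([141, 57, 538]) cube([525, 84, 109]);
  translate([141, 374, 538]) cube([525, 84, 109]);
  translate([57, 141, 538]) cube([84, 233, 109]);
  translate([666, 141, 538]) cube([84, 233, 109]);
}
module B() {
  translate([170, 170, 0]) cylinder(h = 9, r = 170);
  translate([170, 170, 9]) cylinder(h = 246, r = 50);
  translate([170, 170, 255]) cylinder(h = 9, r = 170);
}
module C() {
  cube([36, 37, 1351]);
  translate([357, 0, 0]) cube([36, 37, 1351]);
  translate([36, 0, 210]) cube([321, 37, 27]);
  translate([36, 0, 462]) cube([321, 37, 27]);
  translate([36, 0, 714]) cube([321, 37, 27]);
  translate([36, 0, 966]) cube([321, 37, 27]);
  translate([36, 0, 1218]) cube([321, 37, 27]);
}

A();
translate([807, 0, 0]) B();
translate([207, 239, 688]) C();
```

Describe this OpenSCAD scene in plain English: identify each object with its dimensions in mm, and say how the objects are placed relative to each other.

A is a table with a 807×515 mm rectangular top, 41 mm thick, top surface at z = 688 mm, supported by four 84×84 mm square legs, each inset 57 mm from the nearest pair of top edges, running from the floor. Four apron rails, 84 mm thick and 109 mm tall, run between adjacent legs with their top edges flush with the underside of the top and their outer faces flush with the legs' outer faces.

B is a spool: two coaxial disc flanges of radius 170 mm and thickness 9 mm, joined by a core cylinder of radius 50 mm and height 246 mm. The lower flange rests on z = 0 and the three cylinders share a vertical axis.

C is a straight ladder. Two 36×37 mm vertical rails, 1351 mm tall, stand 393 mm apart (outside-to-outside) with their front faces coplanar on the −y side. 5 rungs, each 37 mm deep and 27 mm tall, span between the inner faces of the rails, front faces flush with the rails. The lowest rung's underside is at z = 210 mm and rungs are spaced 252 mm apart (underside to underside).

The spool is against the table's +x side, with their −y faces flush. The ladder is on top of the table, centred.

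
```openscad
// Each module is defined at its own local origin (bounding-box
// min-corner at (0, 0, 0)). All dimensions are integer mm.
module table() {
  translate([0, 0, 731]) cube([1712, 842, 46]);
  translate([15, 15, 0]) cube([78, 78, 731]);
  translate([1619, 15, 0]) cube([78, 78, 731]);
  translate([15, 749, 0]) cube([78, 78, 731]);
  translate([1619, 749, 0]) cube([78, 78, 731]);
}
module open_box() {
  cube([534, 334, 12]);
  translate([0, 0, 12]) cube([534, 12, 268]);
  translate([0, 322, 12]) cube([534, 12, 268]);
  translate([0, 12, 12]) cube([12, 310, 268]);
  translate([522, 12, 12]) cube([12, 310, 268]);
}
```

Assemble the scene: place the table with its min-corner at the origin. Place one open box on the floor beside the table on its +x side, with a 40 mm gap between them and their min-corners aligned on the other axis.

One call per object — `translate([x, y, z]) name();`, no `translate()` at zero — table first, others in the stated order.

table();
translate([1752, 0, 0]) open_box();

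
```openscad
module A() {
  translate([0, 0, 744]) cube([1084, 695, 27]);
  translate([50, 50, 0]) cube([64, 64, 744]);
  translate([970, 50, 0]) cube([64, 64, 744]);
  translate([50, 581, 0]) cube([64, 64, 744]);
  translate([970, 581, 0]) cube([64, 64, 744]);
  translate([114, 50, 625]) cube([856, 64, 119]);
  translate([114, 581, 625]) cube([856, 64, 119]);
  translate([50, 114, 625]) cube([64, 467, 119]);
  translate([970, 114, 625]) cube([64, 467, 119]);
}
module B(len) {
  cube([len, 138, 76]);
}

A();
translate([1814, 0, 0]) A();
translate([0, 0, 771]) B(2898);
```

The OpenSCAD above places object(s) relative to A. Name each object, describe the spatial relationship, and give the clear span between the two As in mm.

Second table starts at x = 1814; first ends at x = 1084; clear span = 1814 − 1084 = 730 mm.

A is a table. B is a beam. A beam spans the tops of two tables. The clear span between the two tables is 730 mm.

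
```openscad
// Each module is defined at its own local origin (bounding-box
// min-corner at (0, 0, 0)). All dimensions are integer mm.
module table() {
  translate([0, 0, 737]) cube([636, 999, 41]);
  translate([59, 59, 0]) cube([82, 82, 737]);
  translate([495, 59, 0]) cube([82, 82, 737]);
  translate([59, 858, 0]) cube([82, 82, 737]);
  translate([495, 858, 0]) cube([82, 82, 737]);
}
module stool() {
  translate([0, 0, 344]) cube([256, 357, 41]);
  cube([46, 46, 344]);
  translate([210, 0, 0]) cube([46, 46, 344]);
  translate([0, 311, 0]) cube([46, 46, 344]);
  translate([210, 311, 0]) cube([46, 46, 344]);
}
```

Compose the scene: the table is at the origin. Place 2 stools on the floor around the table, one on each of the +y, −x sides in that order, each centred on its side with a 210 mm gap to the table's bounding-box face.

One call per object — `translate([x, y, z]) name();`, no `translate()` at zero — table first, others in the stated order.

table();
translate([190, 1209, 0]) stool();
translate([-466, 321, 0]) stool();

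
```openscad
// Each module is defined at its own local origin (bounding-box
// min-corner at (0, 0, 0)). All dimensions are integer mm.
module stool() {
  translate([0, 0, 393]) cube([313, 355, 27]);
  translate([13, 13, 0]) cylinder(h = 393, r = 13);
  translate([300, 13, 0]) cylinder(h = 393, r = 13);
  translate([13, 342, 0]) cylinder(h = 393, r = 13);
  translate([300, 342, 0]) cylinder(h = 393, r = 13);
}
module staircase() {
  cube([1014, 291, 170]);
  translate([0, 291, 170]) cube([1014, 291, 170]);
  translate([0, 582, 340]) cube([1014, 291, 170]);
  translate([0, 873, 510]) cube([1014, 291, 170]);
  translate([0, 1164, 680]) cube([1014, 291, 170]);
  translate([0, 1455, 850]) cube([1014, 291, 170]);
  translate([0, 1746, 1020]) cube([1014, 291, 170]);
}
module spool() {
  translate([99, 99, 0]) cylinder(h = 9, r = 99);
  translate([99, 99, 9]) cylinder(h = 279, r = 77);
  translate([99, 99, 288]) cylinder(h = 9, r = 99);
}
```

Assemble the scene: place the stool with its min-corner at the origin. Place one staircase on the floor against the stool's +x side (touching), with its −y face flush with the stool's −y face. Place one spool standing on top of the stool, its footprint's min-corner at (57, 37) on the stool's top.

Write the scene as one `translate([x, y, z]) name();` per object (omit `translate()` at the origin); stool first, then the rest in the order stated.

stool();
translate([313, 0, 0]) staircase();
translate([57, 37, 420]) spool();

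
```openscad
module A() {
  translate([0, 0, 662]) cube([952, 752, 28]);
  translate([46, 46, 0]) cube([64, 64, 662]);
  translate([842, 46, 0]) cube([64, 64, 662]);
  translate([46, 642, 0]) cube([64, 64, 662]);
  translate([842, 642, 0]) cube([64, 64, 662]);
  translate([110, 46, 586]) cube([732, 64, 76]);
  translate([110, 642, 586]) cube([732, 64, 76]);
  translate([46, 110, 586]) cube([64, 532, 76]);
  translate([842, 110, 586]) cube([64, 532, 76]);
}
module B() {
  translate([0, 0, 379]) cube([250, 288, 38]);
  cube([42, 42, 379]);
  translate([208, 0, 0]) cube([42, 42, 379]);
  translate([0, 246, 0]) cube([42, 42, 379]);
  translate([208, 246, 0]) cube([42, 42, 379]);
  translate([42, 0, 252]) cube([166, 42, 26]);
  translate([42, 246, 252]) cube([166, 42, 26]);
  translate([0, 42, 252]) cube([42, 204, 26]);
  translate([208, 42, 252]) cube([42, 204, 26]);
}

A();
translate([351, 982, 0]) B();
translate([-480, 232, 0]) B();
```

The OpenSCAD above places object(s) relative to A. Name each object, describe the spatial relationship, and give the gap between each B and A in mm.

Each stool's nearest face is 230 mm from the table's bounding box.

A is a table. B is a stool. Two stools sit around the table at the +y, −x sides. The gap between each stool and the table is 230 mm.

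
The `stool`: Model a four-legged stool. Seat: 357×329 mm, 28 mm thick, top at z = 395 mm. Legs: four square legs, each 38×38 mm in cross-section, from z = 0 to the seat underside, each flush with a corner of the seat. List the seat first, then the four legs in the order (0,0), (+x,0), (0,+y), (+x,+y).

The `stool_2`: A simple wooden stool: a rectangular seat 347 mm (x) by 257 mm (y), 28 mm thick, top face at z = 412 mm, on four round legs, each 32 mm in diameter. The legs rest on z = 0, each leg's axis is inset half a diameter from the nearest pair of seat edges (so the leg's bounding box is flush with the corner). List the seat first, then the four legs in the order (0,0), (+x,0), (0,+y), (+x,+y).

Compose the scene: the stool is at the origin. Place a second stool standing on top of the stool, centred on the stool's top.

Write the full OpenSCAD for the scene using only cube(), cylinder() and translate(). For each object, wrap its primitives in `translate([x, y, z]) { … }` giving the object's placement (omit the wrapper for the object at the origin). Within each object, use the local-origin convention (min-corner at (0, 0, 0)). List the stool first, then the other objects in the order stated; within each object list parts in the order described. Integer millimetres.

translate([0, 0, 367]) cube([357, 329, 28]);
cube([38, 38, 367]);
translate([319, 0, 0]) cube([38, 38, 367]);
translate([0, 291, 0]) cube([38, 38, 367]);
translate([319, 291, 0]) cube([38, 38, 367]);
translate([5, 36, 395]) {
  translate([0, 0, 384]) cube([347, 257, 28]);
  translate([16, 16, 0]) cylinder(h = 384, r = 16);
  translate([331, 16, 0]) cylinder(h = 384, r = 16);
  translate([16, 241, 0]) cylinder(h = 384, r = 16);
  translate([331, 241, 0]) cylinder(h = 384, r = 16);
}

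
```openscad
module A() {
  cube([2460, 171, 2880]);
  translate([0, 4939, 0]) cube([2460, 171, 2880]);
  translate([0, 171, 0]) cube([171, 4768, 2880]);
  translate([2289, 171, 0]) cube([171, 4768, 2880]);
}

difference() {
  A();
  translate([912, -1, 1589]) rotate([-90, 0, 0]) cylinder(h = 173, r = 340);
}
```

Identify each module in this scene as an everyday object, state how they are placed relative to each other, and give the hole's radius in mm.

A is a house frame. The house frame has a circular hole through its front wall. The hole's radius is 340 mm.

The subtracted cylinder has r = 340 mm.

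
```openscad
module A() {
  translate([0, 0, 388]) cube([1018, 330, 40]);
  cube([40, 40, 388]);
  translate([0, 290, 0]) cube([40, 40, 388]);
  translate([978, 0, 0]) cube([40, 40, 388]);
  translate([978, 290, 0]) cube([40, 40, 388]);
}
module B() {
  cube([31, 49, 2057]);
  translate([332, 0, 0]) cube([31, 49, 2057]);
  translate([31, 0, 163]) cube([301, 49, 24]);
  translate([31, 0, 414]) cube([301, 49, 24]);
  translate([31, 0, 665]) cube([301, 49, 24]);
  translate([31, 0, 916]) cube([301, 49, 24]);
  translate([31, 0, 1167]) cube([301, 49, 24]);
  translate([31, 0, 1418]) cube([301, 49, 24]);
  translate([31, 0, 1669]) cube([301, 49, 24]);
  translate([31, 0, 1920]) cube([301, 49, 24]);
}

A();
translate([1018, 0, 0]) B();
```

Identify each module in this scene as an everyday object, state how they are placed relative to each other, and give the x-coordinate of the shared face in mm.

The bench's +x face and the ladder's −x face are both at x = 1018 mm.

A is a bench. B is a ladder. The ladder is against the bench's +x side, with their −y faces flush. The x-coordinate of the shared face is 1018 mm.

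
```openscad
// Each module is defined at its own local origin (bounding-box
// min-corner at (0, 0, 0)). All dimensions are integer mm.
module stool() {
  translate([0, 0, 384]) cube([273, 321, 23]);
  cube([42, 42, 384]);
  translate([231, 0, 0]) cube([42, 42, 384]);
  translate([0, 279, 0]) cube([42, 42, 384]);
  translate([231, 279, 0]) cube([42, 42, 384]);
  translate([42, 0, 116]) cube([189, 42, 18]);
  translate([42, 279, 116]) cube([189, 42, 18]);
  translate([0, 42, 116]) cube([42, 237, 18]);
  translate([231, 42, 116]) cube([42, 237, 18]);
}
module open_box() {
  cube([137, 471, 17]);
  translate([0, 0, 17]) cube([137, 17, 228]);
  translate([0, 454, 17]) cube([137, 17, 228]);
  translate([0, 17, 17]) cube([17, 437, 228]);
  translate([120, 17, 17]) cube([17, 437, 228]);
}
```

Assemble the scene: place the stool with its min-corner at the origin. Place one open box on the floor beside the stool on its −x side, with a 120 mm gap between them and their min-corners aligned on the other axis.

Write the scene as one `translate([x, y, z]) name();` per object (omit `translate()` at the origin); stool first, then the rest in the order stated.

stool();
translate([-257, 0, 0]) open_box();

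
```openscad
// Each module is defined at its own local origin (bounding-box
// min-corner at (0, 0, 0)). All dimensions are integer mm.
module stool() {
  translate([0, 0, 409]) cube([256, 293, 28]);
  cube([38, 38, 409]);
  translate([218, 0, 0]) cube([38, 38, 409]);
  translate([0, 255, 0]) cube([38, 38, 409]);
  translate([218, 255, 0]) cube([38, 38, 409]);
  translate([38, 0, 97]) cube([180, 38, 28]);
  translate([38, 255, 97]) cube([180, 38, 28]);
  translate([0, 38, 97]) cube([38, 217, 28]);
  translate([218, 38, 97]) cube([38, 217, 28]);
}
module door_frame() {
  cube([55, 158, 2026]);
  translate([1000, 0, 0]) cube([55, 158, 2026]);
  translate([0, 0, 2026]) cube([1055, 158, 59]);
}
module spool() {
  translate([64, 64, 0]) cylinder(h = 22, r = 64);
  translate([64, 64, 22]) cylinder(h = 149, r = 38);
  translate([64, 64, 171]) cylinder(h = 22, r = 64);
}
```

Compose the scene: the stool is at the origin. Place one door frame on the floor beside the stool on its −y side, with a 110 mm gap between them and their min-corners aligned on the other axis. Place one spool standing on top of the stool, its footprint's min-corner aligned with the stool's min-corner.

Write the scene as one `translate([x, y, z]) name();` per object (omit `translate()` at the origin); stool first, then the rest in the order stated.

stool();
translate([0, -268, 0]) door_frame();
translate([0, 0, 437]) spool();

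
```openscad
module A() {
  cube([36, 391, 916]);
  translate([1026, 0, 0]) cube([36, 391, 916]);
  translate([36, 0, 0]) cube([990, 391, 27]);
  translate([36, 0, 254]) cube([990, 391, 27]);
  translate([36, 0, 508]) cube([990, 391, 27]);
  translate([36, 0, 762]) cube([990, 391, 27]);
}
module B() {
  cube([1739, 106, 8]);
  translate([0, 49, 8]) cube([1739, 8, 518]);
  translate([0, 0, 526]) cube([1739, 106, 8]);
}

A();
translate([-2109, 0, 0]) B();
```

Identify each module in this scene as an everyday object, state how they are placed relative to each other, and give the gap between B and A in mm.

The I-beam's nearest face is 370 mm from the bookshelf's −x face.

A is a bookshelf. B is an I-beam. The I-beam is on the floor beside the bookshelf on its −x side. The gap between the I-beam and the bookshelf is 370 mm.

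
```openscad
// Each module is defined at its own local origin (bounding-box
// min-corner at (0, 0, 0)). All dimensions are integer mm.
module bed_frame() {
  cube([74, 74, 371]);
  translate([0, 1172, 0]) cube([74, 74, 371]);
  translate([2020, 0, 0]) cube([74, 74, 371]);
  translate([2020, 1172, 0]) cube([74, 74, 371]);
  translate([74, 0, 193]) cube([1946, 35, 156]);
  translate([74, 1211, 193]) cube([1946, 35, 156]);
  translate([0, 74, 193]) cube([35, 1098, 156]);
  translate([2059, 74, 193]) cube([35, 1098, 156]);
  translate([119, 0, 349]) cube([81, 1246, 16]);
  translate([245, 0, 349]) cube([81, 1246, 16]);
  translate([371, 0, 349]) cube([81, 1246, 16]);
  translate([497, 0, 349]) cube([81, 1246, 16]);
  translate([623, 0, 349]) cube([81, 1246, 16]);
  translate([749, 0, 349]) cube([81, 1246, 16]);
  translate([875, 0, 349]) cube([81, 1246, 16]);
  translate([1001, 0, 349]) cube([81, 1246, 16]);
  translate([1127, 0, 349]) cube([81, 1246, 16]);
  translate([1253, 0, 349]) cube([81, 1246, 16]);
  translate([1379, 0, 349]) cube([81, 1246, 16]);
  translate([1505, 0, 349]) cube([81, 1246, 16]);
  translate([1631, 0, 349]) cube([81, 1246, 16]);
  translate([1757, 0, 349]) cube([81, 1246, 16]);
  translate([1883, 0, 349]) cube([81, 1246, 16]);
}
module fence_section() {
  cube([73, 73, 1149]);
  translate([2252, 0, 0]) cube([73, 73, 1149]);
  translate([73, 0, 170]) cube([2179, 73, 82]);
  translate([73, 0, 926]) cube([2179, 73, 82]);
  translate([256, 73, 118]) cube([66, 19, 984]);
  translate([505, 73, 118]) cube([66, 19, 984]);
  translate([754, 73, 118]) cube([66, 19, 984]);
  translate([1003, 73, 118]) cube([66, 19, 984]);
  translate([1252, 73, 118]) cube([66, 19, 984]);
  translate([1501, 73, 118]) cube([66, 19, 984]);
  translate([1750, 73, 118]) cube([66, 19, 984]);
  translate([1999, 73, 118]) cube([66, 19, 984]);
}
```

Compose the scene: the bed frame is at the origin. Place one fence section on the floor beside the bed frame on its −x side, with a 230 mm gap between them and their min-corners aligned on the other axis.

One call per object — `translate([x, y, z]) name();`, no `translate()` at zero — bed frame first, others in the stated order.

bed_frame();
translate([-2555, 0, 0]) fence_section();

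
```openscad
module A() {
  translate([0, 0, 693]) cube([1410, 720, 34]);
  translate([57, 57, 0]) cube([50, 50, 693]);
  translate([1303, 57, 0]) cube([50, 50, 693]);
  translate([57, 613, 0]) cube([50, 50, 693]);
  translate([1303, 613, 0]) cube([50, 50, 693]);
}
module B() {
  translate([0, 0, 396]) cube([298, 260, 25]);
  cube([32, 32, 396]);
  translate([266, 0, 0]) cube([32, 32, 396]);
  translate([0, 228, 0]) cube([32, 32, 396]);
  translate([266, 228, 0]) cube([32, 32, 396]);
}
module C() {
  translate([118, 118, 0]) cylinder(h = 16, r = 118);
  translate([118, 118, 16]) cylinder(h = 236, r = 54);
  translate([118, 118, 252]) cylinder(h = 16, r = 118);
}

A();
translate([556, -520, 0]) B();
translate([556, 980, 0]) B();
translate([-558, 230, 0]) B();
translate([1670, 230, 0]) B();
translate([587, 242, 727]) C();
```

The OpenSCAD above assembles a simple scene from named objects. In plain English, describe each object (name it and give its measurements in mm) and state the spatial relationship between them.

A is a table: top 1410 mm (x) × 720 mm (y), 34 mm thick, upper face at z = 727 mm, on four 50×50 mm square legs, each inset 57 mm from the nearest pair of top edges, running from z = 0 to the bottom of the top.

B is a four-legged stool. The seat is a 298×260×25 mm slab whose top surface is at z = 421 mm; four square legs, each 32×32 mm in cross-section, run from the floor (z = 0) to the underside of the seat, each flush with a corner of the seat.

C is a spool: two coaxial disc flanges of radius 118 mm and thickness 16 mm, joined by a core cylinder of radius 54 mm and height 236 mm. The lower flange rests on z = 0 and the three cylinders share a vertical axis.

Four stools sit around the table at the −y, +y, −x, +x sides. The spool is on top of the table, centred.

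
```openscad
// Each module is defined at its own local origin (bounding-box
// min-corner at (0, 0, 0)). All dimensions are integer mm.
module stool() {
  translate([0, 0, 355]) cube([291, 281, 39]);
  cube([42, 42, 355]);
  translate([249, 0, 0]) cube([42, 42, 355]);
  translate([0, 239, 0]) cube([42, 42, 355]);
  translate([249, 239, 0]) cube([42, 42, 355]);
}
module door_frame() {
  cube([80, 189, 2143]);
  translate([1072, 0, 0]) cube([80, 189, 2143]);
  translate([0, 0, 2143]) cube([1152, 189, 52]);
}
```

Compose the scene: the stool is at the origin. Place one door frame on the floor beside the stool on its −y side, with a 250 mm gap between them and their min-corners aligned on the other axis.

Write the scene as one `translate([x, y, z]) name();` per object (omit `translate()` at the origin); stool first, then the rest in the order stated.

stool();
translate([0, -439, 0]) door_frame();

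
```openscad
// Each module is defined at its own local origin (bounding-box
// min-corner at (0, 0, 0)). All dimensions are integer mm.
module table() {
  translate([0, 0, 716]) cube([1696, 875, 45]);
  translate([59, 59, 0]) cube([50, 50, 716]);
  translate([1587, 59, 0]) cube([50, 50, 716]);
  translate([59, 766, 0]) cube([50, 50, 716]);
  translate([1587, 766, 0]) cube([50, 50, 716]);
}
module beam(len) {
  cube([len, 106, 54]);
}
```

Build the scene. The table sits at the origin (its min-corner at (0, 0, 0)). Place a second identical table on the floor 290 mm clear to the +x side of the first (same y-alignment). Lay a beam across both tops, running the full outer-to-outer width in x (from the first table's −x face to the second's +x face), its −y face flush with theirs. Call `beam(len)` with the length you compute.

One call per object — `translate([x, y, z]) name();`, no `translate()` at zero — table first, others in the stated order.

table();
translate([1986, 0, 0]) table();
translate([0, 0, 761]) beam(3682);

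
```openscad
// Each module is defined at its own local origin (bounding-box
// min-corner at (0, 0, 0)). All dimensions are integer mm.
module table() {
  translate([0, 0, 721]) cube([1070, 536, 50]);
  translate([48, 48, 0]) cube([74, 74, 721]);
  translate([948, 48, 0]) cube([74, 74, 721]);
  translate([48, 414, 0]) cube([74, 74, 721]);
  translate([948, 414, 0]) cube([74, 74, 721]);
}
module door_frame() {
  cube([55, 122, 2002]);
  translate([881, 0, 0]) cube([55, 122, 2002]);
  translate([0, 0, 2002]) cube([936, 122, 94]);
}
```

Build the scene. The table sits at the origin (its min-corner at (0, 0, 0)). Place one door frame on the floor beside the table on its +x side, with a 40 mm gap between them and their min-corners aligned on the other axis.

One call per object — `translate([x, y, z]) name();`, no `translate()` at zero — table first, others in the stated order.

table();
translate([1110, 0, 0]) door_frame();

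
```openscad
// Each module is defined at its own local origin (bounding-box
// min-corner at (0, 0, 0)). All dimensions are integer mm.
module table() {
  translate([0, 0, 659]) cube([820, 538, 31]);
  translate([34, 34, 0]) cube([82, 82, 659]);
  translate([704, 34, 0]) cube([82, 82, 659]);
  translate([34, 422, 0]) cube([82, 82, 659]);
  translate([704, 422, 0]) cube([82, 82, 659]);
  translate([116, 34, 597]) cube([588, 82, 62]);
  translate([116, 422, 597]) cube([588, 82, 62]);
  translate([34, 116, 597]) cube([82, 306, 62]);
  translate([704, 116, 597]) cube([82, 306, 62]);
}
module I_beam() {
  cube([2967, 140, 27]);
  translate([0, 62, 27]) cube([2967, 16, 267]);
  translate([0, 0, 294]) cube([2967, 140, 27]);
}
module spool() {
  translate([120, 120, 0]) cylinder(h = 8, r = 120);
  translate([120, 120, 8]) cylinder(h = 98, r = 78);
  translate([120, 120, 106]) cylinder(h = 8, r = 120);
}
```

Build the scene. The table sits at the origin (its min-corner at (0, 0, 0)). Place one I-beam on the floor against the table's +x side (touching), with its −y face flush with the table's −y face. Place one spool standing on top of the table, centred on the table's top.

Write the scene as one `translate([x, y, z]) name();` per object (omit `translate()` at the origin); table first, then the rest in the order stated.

table();
translate([820, 0, 0]) I_beam();
translate([290, 149, 690]) spool();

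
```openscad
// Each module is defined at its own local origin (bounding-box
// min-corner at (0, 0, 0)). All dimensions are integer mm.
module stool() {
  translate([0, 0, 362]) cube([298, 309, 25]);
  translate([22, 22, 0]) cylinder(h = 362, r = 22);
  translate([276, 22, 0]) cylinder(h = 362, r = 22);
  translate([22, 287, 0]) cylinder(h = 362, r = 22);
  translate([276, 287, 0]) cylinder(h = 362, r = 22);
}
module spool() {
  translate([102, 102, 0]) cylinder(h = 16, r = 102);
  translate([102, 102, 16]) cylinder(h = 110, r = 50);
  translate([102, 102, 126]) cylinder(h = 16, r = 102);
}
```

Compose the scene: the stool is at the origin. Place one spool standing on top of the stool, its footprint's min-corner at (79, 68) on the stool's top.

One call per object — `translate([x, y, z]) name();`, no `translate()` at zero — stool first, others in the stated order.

stool();
translate([79, 68, 387]) spool();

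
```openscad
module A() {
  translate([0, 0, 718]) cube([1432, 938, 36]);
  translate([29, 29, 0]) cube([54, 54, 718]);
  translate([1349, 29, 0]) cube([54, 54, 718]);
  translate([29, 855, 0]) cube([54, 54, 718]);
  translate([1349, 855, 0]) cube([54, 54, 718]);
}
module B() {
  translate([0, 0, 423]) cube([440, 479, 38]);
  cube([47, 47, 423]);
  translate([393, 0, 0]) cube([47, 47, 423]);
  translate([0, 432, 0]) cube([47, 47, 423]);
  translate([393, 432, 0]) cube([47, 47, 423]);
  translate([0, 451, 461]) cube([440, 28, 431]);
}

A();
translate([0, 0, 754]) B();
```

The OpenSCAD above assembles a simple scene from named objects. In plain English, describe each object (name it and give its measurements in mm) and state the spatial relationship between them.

A is a table: top 1432 mm (x) × 938 mm (y), 36 mm thick, upper face at z = 754 mm, on four 54×54 mm square legs, each inset 29 mm from the nearest pair of top edges, running from z = 0 to the bottom of the top.

B is a chair. The seat is a 440×479×38 mm slab with its top at z = 461 mm, on four 47×47 mm corner legs (flush with the seat edges, standing on z = 0). A flat backrest 28 mm thick, 431 mm tall, spans the full seat width and rises from the seat top along its +y edge, rear face flush with the rear of the seat.

The chair is on top of the table.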